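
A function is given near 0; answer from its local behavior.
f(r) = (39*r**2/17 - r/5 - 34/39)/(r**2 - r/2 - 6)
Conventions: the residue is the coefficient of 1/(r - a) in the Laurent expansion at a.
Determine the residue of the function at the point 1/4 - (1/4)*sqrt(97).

The factor r**2 - r/2 - 6 splits as (r - a)(r - a') with a = 1/4 - (1/4)*sqrt(97), a' = 1/4 + (1/4)*sqrt(97). At the order-1 pole a set g(r) = (r - a)*f(r) = [39*r**2/17 - r/5 - 34/39] / (r - a').
Simple pole: residue = g(a) at a = 1/4 - (1/4)*sqrt(97), which is 161/340 - (348199/1286220)*sqrt(97).

The residue is 161/340 - (348199/1286220)*sqrt(97).


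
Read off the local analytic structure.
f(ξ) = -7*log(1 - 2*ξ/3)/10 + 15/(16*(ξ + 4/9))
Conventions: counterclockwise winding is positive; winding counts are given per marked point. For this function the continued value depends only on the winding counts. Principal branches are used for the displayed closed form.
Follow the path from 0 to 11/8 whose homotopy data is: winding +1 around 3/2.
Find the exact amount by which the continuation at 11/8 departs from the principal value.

Continued minus principal equals -(7/5)*pi*i.

The rational part is single-valued and drops out of the difference; each branch term changes only by its own monodromy.
(-7/10)*log(1 - ξ/(3/2)): each positive loop around 3/2 adds 2*pi*i to the log, so winding +1 contributes (-7/10)*(1)*2*pi*i = -(7/5)*pi*i.
Summing the contributions at ξ = 11/8 gives -(7/5)*pi*i.


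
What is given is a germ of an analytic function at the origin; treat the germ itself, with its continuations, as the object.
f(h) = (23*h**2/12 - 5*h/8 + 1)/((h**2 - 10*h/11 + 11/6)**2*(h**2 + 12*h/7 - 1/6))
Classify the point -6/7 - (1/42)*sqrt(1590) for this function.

The denominator factor h**2 + 12*h/7 - 1/6 vanishes at -6/7 - (1/42)*sqrt(1590) and appears to the power 1; the numerator there equals 16481/3528 + (73/784)*sqrt(1590), nonzero, and no other factor vanishes.
Hence a pole whose order is the multiplicity, 1.

The point is a pole of order 1.


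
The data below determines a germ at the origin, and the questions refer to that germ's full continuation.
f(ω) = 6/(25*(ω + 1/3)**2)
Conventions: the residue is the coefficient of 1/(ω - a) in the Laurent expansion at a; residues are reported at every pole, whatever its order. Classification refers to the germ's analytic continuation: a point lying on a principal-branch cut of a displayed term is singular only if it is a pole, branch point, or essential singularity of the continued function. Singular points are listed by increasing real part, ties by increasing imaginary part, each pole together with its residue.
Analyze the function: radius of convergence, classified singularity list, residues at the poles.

Denominator factor (ω + 1/3)^2: pole of order 2 at -1/3, modulus 1/3.
The radius of convergence is the smallest modulus among the singular points: 1/3.
At the order-2 pole -1/3 set g(ω) = (ω - (-1/3))^2*f(ω) = 6/25.
Order-2 pole: residue = g'(a); g'(-1/3) = 0, so the residue is 0.

Radius of convergence at 0: 1/3.
At -1/3: a pole of order 2; residue 0.


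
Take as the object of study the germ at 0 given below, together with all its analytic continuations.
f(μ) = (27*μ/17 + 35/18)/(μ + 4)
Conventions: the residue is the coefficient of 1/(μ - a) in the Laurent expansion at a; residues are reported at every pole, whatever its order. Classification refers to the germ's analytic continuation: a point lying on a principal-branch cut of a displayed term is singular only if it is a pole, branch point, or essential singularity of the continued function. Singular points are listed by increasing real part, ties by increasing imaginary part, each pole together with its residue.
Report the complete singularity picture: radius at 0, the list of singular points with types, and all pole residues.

Denominator factor (μ + 4): pole of order 1 at -4, modulus 4.
The radius of convergence is the smallest modulus among the singular points: 4.
At the order-1 pole -4 set g(μ) = (μ - (-4))*f(μ) = 27*μ/17 + 35/18.
Simple pole: residue = g(a) at a = -4, which is -1349/306.

Radius of convergence at 0: 4.
At -4: a pole of order 1; residue -1349/306.


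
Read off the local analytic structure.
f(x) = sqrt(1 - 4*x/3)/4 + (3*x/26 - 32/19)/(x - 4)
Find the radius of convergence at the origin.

The radius of convergence is 3/4.

Denominator factor (x - 4): pole of order 1 at 4, modulus 4.
Branch term (1/4)*sqrt(1 - x/(3/4)): its argument vanishes at x = 3/4, a square-root branch point, modulus 3/4.
The radius of convergence is the smallest modulus among the singular points: 3/4.


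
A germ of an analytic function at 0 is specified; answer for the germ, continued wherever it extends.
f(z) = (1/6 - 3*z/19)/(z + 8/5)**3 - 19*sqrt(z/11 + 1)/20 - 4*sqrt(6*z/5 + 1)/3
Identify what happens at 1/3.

Denominator factors: z + 8/5 = 29/15 at z = 1/3 — none vanishes.
Branch term sqrt(1 - z/(-11)): argument at 1/3 is 34/33, nonzero, so 1/3 is not its branch point (a point on a principal cut is still regular for the continued germ).
Branch term sqrt(1 - z/(-5/6)): argument at 1/3 is 7/5, nonzero, so 1/3 is not its branch point (a point on a principal cut is still regular for the continued germ).
So the germ continues analytically to 1/3.

The point is a regular point.


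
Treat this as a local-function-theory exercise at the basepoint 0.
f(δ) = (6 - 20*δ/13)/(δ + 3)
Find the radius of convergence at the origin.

Denominator factor (δ + 3): pole of order 1 at -3, modulus 3.
The radius of convergence is the smallest modulus among the singular points: 3.

The radius of convergence is 3.


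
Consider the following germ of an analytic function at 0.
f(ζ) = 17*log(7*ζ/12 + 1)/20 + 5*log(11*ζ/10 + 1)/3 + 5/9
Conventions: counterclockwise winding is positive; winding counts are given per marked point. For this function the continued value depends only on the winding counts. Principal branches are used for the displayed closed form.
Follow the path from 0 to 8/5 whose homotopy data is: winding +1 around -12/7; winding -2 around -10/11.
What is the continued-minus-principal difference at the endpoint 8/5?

Continued minus principal equals -(149/30)*pi*i.

The rational part is single-valued and drops out of the difference; each branch term changes only by its own monodromy.
(5/3)*log(1 - ζ/(-10/11)): each positive loop around -10/11 adds 2*pi*i to the log, so winding -2 contributes (5/3)*(-2)*2*pi*i = -(20/3)*pi*i.
(17/20)*log(1 - ζ/(-12/7)): each positive loop around -12/7 adds 2*pi*i to the log, so winding +1 contributes (17/20)*(1)*2*pi*i = (17/10)*pi*i.
Summing the contributions at ζ = 8/5 gives -(149/30)*pi*i.


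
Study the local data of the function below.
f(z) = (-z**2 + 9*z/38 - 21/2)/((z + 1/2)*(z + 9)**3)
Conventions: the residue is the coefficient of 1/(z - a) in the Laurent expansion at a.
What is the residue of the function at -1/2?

The residue is -1652/93347.

At the order-1 pole -1/2 set g(z) = (z - (-1/2))*f(z) = (-z**2 + 9*z/38 - 21/2)/(z + 9)**3.
Simple pole: residue = g(a) at a = -1/2, which is -1652/93347.


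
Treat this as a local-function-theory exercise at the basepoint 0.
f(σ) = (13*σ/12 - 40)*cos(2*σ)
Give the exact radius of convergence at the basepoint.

The factor cos(2*σ) is entire and contributes no finite singular point.
The polynomial part has no poles.
No finite singular points: the Taylor series at 0 converges everywhere.

The radius of convergence is infinite.


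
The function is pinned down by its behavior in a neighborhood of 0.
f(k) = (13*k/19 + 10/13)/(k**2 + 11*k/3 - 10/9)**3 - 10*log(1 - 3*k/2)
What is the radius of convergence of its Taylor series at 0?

The radius of convergence is -11/6 + (1/6)*sqrt(161).

Denominator factor (k**2 + 11*k/3 - 10/9)^3: discriminant 161/9, real irrational roots -11/6 + (1/6)*sqrt(161) and -11/6 - (1/6)*sqrt(161); poles of order 3, moduli -11/6 + (1/6)*sqrt(161) and 11/6 + (1/6)*sqrt(161).
Branch term (-10)*log(1 - k/(2/3)): its argument vanishes at k = 2/3, a logarithmic branch point, modulus 2/3.
The radius of convergence is the smallest modulus among the singular points: -11/6 + (1/6)*sqrt(161).


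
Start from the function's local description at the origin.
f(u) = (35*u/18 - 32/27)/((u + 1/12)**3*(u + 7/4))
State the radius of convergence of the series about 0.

Denominator factor (u + 1/12)^3: pole of order 3 at -1/12, modulus 1/12.
Denominator factor (u + 7/4): pole of order 1 at -7/4, modulus 7/4.
The radius of convergence is the smallest modulus among the singular points: 1/12.

The radius of convergence is 1/12.


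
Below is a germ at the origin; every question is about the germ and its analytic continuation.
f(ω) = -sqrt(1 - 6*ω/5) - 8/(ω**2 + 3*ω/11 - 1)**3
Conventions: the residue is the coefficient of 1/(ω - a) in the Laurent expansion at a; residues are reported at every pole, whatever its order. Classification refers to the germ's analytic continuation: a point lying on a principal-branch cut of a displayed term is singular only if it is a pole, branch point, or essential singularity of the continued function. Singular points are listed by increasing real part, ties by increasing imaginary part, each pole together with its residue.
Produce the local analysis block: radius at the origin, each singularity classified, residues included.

Denominator factor (ω**2 + 3*ω/11 - 1)^3: discriminant 493/121, real irrational roots -3/22 + (1/22)*sqrt(493) and -3/22 - (1/22)*sqrt(493); poles of order 3, moduli -3/22 + (1/22)*sqrt(493) and 3/22 + (1/22)*sqrt(493).
Branch term (-1)*sqrt(1 - ω/(5/6)): its argument vanishes at ω = 5/6, a square-root branch point, modulus 5/6.
The radius of convergence is the smallest modulus among the singular points: 5/6.
The branch term is analytic at -3/22 - (1/22)*sqrt(493) and contributes nothing to the residue; only the rational part matters.
The factor ω**2 + 3*ω/11 - 1 splits as (ω - a)(ω - a') with a = -3/22 - (1/22)*sqrt(493), a' = -3/22 + (1/22)*sqrt(493). At the order-3 pole a set g(ω) = (ω - a)^3*(rational part) = [-8] / (ω - a')^3.
Order-3 pole: residue = g''(a)/2; g''(-3/22 - (1/22)*sqrt(493)) = (15460896/119823157)*sqrt(493), so the residue is (7730448/119823157)*sqrt(493).
The branch term is analytic at -3/22 + (1/22)*sqrt(493) and contributes nothing to the residue; only the rational part matters.
The factor ω**2 + 3*ω/11 - 1 splits as (ω - a)(ω - a') with a = -3/22 + (1/22)*sqrt(493), a' = -3/22 - (1/22)*sqrt(493). At the order-3 pole a set g(ω) = (ω - a)^3*(rational part) = [-8] / (ω - a')^3.
Order-3 pole: residue = g''(a)/2; g''(-3/22 + (1/22)*sqrt(493)) = -(15460896/119823157)*sqrt(493), so the residue is -(7730448/119823157)*sqrt(493).
List the singular points by increasing real part (a conjugate pair: the negative imaginary part first).

Radius of convergence at 0: 5/6.
At -3/22 - (1/22)*sqrt(493): a pole of order 3; residue (7730448/119823157)*sqrt(493).
At 5/6: an algebraic (square-root) branch point.
At -3/22 + (1/22)*sqrt(493): a pole of order 3; residue -(7730448/119823157)*sqrt(493).


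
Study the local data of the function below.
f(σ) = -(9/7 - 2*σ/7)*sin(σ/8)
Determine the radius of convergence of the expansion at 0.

The radius of convergence is infinite.

The factor -sin(σ/8) is entire and contributes no finite singular point.
The polynomial part has no poles.
No finite singular points: the Taylor series at 0 converges everywhere.


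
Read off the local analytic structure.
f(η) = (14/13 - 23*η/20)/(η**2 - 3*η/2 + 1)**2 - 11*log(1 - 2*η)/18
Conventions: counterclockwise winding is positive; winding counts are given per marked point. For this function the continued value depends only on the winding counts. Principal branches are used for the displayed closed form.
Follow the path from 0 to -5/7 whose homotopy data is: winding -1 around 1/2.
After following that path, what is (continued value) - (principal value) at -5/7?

Continued minus principal equals (11/9)*pi*i.

The rational part is single-valued and drops out of the difference; each branch term changes only by its own monodromy.
(-11/18)*log(1 - η/(1/2)): each positive loop around 1/2 adds 2*pi*i to the log, so winding -1 contributes (-11/18)*(-1)*2*pi*i = (11/9)*pi*i.
Summing the contributions at η = -5/7 gives (11/9)*pi*i.


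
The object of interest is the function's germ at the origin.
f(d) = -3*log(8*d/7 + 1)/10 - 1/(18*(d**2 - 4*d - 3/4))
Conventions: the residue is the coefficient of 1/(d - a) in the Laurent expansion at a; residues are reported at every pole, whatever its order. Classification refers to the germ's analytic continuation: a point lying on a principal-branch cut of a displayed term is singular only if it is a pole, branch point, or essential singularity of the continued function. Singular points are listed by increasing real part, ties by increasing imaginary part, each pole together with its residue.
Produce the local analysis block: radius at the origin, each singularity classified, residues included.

Radius of convergence at 0: -2 + (1/2)*sqrt(19).
At -7/8: a logarithmic branch point.
At 2 - (1/2)*sqrt(19): a pole of order 1; residue (1/342)*sqrt(19).
At 2 + (1/2)*sqrt(19): a pole of order 1; residue -(1/342)*sqrt(19).

Denominator factor (d**2 - 4*d - 3/4): discriminant 19, real irrational roots 2 + (1/2)*sqrt(19) and 2 - (1/2)*sqrt(19); poles of order 1, moduli 2 + (1/2)*sqrt(19) and -2 + (1/2)*sqrt(19).
Branch term (-3/10)*log(1 - d/(-7/8)): its argument vanishes at d = -7/8, a logarithmic branch point, modulus 7/8.
The radius of convergence is the smallest modulus among the singular points: -2 + (1/2)*sqrt(19).
The branch term is analytic at 2 - (1/2)*sqrt(19) and contributes nothing to the residue; only the rational part matters.
The factor d**2 - 4*d - 3/4 splits as (d - a)(d - a') with a = 2 - (1/2)*sqrt(19), a' = 2 + (1/2)*sqrt(19). At the order-1 pole a set g(d) = (d - a)*(rational part) = [-1/18] / (d - a').
Simple pole: residue = g(a) at a = 2 - (1/2)*sqrt(19), which is (1/342)*sqrt(19).
The branch term is analytic at 2 + (1/2)*sqrt(19) and contributes nothing to the residue; only the rational part matters.
The factor d**2 - 4*d - 3/4 splits as (d - a)(d - a') with a = 2 + (1/2)*sqrt(19), a' = 2 - (1/2)*sqrt(19). At the order-1 pole a set g(d) = (d - a)*(rational part) = [-1/18] / (d - a').
Simple pole: residue = g(a) at a = 2 + (1/2)*sqrt(19), which is -(1/342)*sqrt(19).
List the singular points by increasing real part (a conjugate pair: the negative imaginary part first).


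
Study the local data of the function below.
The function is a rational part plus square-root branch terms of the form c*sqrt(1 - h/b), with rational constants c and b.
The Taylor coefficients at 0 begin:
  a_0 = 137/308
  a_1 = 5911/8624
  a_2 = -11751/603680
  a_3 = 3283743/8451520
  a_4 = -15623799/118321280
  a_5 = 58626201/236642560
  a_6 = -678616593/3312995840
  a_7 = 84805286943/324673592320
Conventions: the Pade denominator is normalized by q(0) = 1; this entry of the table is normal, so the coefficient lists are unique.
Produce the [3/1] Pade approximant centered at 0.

The Pade approximant has numerator coefficients [137/308, 717912903/858151504, 3205864511/15017651320, 2007456975/5256177962]; denominator coefficients [1, 5207933/15324134].

Taylor coefficients needed (read off): a_0 = 137/308, a_1 = 5911/8624, a_2 = -11751/603680, a_3 = 3283743/8451520, a_4 = -15623799/118321280.
Write the denominator as Q(h) = 1 + q1*h. Requiring Q*f - P = O(h^5) with deg P <= 3 kills the coefficients of h^4..h^4 in Q*f:
  h^4: a_4 + q1*a_3 = 0, i.e. -15623799/118321280 + (3283743/8451520)*q1 = 0.
Solving this linear system: q1 = 5207933/15324134.
The numerator is Q*f truncated at degree 3: P0 = a_0 = 137/308; P1 = a_1 + q1*a_0 = 717912903/858151504; P2 = a_2 + q1*a_1 = 3205864511/15017651320; P3 = a_3 + q1*a_2 = 2007456975/5256177962.


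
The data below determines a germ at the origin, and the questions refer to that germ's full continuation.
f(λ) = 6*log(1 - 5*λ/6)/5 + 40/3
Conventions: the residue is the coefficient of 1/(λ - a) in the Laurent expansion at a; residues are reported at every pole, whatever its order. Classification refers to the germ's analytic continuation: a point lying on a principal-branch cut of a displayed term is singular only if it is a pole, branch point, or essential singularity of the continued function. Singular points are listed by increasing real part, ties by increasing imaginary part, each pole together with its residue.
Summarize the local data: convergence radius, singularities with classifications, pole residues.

Branch term (6/5)*log(1 - λ/(6/5)): its argument vanishes at λ = 6/5, a logarithmic branch point, modulus 6/5.
The radius of convergence is the smallest modulus among the singular points: 6/5.

Radius of convergence at 0: 6/5.
At 6/5: a logarithmic branch point.


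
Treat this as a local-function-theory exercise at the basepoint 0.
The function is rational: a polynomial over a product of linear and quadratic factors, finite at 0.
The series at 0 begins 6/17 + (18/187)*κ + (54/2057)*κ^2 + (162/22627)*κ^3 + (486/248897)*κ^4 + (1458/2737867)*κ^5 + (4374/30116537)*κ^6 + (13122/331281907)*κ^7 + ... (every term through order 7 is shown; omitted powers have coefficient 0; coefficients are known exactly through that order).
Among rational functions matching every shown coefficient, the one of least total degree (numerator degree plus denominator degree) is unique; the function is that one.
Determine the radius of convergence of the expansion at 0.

The radius of convergence is 11/3.

No rational of total degree below 1 reproduces all 8 coefficients; solving the [0/1] Pade equations on them gives f(κ) = -22/(17*(κ - 11/3)), whose expansion matches every shown term.
Denominator factor (κ - 11/3): pole of order 1 at 11/3, modulus 11/3.
The radius of convergence is the smallest modulus among the singular points: 11/3.


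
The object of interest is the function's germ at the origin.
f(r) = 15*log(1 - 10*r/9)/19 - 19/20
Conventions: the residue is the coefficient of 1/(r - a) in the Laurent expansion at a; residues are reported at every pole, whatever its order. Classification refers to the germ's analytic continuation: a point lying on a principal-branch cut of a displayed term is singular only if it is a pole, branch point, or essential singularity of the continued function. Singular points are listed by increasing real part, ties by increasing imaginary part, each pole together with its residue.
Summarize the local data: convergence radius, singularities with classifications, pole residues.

Radius of convergence at 0: 9/10.
At 9/10: a logarithmic branch point.

Branch term (15/19)*log(1 - r/(9/10)): its argument vanishes at r = 9/10, a logarithmic branch point, modulus 9/10.
The radius of convergence is the smallest modulus among the singular points: 9/10.


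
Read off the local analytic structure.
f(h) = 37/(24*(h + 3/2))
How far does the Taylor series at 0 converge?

Denominator factor (h + 3/2): pole of order 1 at -3/2, modulus 3/2.
The radius of convergence is the smallest modulus among the singular points: 3/2.

The radius of convergence is 3/2.


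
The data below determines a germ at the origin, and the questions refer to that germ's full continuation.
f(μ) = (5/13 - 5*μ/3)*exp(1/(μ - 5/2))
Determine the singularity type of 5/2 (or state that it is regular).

The point is an essential singularity.

The exponent 1/(μ - (5/2)) has a pole at 5/2, so exp(1/(μ - (5/2))) takes every nonzero value near it: an essential singularity (not a pole of any order).


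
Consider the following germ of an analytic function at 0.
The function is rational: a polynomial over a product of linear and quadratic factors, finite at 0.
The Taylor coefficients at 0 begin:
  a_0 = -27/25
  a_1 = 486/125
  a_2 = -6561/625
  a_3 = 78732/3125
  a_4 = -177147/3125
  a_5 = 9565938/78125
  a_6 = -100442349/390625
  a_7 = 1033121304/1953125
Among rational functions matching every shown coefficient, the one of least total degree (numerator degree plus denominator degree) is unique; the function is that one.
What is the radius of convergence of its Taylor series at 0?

No rational of total degree below 2 reproduces all 8 coefficients; solving the [0/2] Pade equations on them gives f(n) = -1/(3*(n + 5/9)**2), whose expansion matches every shown term.
Denominator factor (n + 5/9)^2: pole of order 2 at -5/9, modulus 5/9.
The radius of convergence is the smallest modulus among the singular points: 5/9.

The radius of convergence is 5/9.


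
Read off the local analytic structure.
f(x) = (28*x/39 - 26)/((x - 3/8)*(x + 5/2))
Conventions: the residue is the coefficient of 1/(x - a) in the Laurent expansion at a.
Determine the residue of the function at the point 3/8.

At the order-1 pole 3/8 set g(x) = (x - (3/8))*f(x) = (28*x/39 - 26)/(x + 5/2).
Simple pole: residue = g(a) at a = 3/8, which is -2676/299.

The residue is -2676/299.


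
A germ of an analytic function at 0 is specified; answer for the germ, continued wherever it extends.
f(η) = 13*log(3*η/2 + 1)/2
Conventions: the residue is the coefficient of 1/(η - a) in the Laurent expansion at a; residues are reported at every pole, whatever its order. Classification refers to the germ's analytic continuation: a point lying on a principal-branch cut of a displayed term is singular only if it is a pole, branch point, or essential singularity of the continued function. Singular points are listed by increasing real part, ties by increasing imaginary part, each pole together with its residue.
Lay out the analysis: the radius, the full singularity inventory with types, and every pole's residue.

Radius of convergence at 0: 2/3.
At -2/3: a logarithmic branch point.

Branch term (13/2)*log(1 - η/(-2/3)): its argument vanishes at η = -2/3, a logarithmic branch point, modulus 2/3.
The radius of convergence is the smallest modulus among the singular points: 2/3.


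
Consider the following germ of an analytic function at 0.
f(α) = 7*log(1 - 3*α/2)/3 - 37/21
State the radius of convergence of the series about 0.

The radius of convergence is 2/3.

Branch term (7/3)*log(1 - α/(2/3)): its argument vanishes at α = 2/3, a logarithmic branch point, modulus 2/3.
The radius of convergence is the smallest modulus among the singular points: 2/3.


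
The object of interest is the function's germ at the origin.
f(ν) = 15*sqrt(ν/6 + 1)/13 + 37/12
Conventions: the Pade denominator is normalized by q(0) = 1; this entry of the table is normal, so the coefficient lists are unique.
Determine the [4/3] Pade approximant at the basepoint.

Taylor coefficients needed (expand at 0): a_0 = 661/156, a_1 = 5/52, a_2 = -5/1248, a_3 = 5/14976, a_4 = -25/718848, a_5 = 35/8626176, a_6 = -35/69009408, a_7 = 55/828112896.
Write the denominator as Q(ν) = 1 + q1*ν + q2*ν^2 + q3*ν^3. Requiring Q*f - P = O(ν^8) with deg P <= 4 kills the coefficients of ν^5..ν^7 in Q*f:
  ν^5: a_5 + q1*a_4 + q2*a_3 + q3*a_2 = 0, i.e. 35/8626176 + (-25/718848)*q1 + (5/14976)*q2 + (-5/1248)*q3 = 0.
  ν^6: a_6 + q1*a_5 + q2*a_4 + q3*a_3 = 0, i.e. -35/69009408 + (35/8626176)*q1 + (-25/718848)*q2 + (5/14976)*q3 = 0.
  ν^7: a_7 + q1*a_6 + q2*a_5 + q3*a_4 = 0, i.e. 55/828112896 + (-35/69009408)*q1 + (35/8626176)*q2 + (-25/718848)*q3 = 0.
Solving this linear system: q1 = 1/4, q2 = 5/288, q3 = 1/3456.
The numerator is Q*f truncated at degree 4: P0 = a_0 = 661/156; P1 = a_1 + q1*a_0 = 721/624; P2 = a_2 + q1*a_1 + q2*a_0 = 4205/44928; P3 = a_3 + q1*a_2 + q2*a_1 + q3*a_0 = 1201/539136; P4 = a_4 + q1*a_3 + q2*a_2 + q3*a_1 = 5/718848.

The Pade approximant has numerator coefficients [661/156, 721/624, 4205/44928, 1201/539136, 5/718848]; denominator coefficients [1, 1/4, 5/288, 1/3456].


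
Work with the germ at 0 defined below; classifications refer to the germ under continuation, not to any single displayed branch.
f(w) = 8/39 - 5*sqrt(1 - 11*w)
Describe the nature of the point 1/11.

The term (-5)*sqrt(1 - w/(1/11)) has argument 1 - 1/11/(1/11) = 0 at 1/11: a square-root (algebraic, two-sheeted) branch point; the remaining terms are analytic or single-valued there.

The point is an algebraic (square-root) branch point.


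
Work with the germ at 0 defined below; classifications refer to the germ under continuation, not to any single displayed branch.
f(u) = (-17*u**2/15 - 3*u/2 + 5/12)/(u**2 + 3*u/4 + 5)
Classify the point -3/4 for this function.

The point is a regular point.

Denominator factors: u**2 + 3*u/4 + 5 = 5 at u = -3/4 — none vanishes.
So the germ continues analytically to -3/4.


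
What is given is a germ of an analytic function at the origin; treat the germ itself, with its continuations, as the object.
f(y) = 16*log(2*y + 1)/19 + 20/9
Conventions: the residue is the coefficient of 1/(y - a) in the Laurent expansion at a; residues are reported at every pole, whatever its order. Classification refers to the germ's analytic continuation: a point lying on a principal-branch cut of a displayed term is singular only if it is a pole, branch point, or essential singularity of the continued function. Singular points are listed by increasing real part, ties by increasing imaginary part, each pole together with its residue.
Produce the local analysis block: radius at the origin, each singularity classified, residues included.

Radius of convergence at 0: 1/2.
At -1/2: a logarithmic branch point.

Branch term (16/19)*log(1 - y/(-1/2)): its argument vanishes at y = -1/2, a logarithmic branch point, modulus 1/2.
The radius of convergence is the smallest modulus among the singular points: 1/2.


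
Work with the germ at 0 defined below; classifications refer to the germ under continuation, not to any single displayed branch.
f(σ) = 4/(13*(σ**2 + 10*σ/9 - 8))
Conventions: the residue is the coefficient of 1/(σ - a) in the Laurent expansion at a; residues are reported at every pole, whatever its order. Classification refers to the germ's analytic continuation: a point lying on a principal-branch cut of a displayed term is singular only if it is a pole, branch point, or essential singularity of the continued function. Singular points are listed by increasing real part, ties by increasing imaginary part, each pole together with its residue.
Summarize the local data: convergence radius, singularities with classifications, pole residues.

Radius of convergence at 0: -5/9 + (1/9)*sqrt(673).
At -5/9 - (1/9)*sqrt(673): a pole of order 1; residue -(18/8749)*sqrt(673).
At -5/9 + (1/9)*sqrt(673): a pole of order 1; residue (18/8749)*sqrt(673).

Denominator factor (σ**2 + 10*σ/9 - 8): discriminant 2692/81, real irrational roots -5/9 + (1/9)*sqrt(673) and -5/9 - (1/9)*sqrt(673); poles of order 1, moduli -5/9 + (1/9)*sqrt(673) and 5/9 + (1/9)*sqrt(673).
The radius of convergence is the smallest modulus among the singular points: -5/9 + (1/9)*sqrt(673).
The factor σ**2 + 10*σ/9 - 8 splits as (σ - a)(σ - a') with a = -5/9 - (1/9)*sqrt(673), a' = -5/9 + (1/9)*sqrt(673). At the order-1 pole a set g(σ) = (σ - a)*f(σ) = [4/13] / (σ - a').
Simple pole: residue = g(a) at a = -5/9 - (1/9)*sqrt(673), which is -(18/8749)*sqrt(673).
The factor σ**2 + 10*σ/9 - 8 splits as (σ - a)(σ - a') with a = -5/9 + (1/9)*sqrt(673), a' = -5/9 - (1/9)*sqrt(673). At the order-1 pole a set g(σ) = (σ - a)*f(σ) = [4/13] / (σ - a').
Simple pole: residue = g(a) at a = -5/9 + (1/9)*sqrt(673), which is (18/8749)*sqrt(673).
List the singular points by increasing real part (a conjugate pair: the negative imaginary part first).


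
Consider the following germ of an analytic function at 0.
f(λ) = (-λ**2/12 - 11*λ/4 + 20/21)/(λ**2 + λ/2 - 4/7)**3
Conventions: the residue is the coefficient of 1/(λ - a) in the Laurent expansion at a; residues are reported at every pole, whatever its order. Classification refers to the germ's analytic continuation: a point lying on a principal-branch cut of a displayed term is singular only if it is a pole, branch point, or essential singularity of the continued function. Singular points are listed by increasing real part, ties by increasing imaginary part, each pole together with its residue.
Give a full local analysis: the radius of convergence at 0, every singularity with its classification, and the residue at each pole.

Radius of convergence at 0: -1/4 + (1/28)*sqrt(497).
At -1/4 - (1/28)*sqrt(497): a pole of order 3; residue -(46634/1073733)*sqrt(497).
At -1/4 + (1/28)*sqrt(497): a pole of order 3; residue (46634/1073733)*sqrt(497).

Denominator factor (λ**2 + λ/2 - 4/7)^3: discriminant 71/28, real irrational roots -1/4 + (1/28)*sqrt(497) and -1/4 - (1/28)*sqrt(497); poles of order 3, moduli -1/4 + (1/28)*sqrt(497) and 1/4 + (1/28)*sqrt(497).
The radius of convergence is the smallest modulus among the singular points: -1/4 + (1/28)*sqrt(497).
The factor λ**2 + λ/2 - 4/7 splits as (λ - a)(λ - a') with a = -1/4 - (1/28)*sqrt(497), a' = -1/4 + (1/28)*sqrt(497). At the order-3 pole a set g(λ) = (λ - a)^3*f(λ) = [-λ**2/12 - 11*λ/4 + 20/21] / (λ - a')^3.
Order-3 pole: residue = g''(a)/2; g''(-1/4 - (1/28)*sqrt(497)) = -(93268/1073733)*sqrt(497), so the residue is -(46634/1073733)*sqrt(497).
The factor λ**2 + λ/2 - 4/7 splits as (λ - a)(λ - a') with a = -1/4 + (1/28)*sqrt(497), a' = -1/4 - (1/28)*sqrt(497). At the order-3 pole a set g(λ) = (λ - a)^3*f(λ) = [-λ**2/12 - 11*λ/4 + 20/21] / (λ - a')^3.
Order-3 pole: residue = g''(a)/2; g''(-1/4 + (1/28)*sqrt(497)) = (93268/1073733)*sqrt(497), so the residue is (46634/1073733)*sqrt(497).
List the singular points by increasing real part (a conjugate pair: the negative imaginary part first).


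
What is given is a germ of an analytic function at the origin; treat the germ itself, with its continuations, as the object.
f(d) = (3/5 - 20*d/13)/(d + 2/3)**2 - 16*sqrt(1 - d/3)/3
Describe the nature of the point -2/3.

The denominator factor d + 2/3 vanishes at -2/3 and appears to the power 2; the numerator there equals 317/195, nonzero, and no other factor vanishes.
The branch terms are analytic at this point.
Hence a pole whose order is the multiplicity, 2.

The point is a pole of order 2.


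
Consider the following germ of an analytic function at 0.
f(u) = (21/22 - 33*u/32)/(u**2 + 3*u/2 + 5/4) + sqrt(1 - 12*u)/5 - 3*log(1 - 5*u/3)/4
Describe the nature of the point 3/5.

The point is a logarithmic branch point.

The term (-3/4)*log(1 - u/(3/5)) has argument 1 - 3/5/(3/5) = 0 at 3/5: a logarithmic (infinitely-sheeted) branch point; the remaining terms are analytic or single-valued there.


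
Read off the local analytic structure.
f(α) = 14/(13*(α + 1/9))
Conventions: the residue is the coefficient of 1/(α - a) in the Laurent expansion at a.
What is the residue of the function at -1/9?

The residue is 14/13.

At the order-1 pole -1/9 set g(α) = (α - (-1/9))*f(α) = 14/13.
Simple pole: residue = g(a) at a = -1/9, which is 14/13.


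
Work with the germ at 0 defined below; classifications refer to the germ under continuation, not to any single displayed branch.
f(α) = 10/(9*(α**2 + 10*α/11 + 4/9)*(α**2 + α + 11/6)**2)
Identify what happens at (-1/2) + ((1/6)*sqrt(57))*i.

The denominator factor α**2 + α + 11/6 vanishes at (-1/2) + ((1/6)*sqrt(57))*i and appears to the power 2; the numerator there equals 10/9, nonzero, and no other factor vanishes.
Hence a pole whose order is the multiplicity, 2.

The point is a pole of order 2.


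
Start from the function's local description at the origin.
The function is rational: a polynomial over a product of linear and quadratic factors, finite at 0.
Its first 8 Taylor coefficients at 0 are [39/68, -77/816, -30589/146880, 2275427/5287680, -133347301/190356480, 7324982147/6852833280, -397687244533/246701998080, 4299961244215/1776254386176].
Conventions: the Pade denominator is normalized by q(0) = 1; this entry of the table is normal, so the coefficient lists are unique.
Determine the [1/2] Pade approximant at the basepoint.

The Pade approximant has numerator coefficients [39/68, 4458685/4842756]; denominator coefficients [1, 1512511/854604, 50325731/76914360].

Taylor coefficients needed (read off): a_0 = 39/68, a_1 = -77/816, a_2 = -30589/146880, a_3 = 2275427/5287680.
Write the denominator as Q(ν) = 1 + q1*ν + q2*ν^2. Requiring Q*f - P = O(ν^4) with deg P <= 1 kills the coefficients of ν^2..ν^3 in Q*f:
  ν^2: a_2 + q1*a_1 + q2*a_0 = 0, i.e. -30589/146880 + (-77/816)*q1 + (39/68)*q2 = 0.
  ν^3: a_3 + q1*a_2 + q2*a_1 = 0, i.e. 2275427/5287680 + (-30589/146880)*q1 + (-77/816)*q2 = 0.
Solving this linear system: q1 = 1512511/854604, q2 = 50325731/76914360.
The numerator is Q*f truncated at degree 1: P0 = a_0 = 39/68; P1 = a_1 + q1*a_0 = 4458685/4842756.


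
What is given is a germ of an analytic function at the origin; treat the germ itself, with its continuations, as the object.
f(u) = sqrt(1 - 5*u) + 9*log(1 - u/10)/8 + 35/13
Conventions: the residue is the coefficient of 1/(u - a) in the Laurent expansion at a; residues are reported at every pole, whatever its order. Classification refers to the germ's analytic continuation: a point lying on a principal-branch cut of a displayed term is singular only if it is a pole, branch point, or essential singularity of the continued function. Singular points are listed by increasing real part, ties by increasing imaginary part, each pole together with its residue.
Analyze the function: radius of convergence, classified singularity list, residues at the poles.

Branch term (1)*sqrt(1 - u/(1/5)): its argument vanishes at u = 1/5, a square-root branch point, modulus 1/5.
Branch term (9/8)*log(1 - u/(10)): its argument vanishes at u = 10, a logarithmic branch point, modulus 10.
The radius of convergence is the smallest modulus among the singular points: 1/5.
List the singular points by increasing real part (a conjugate pair: the negative imaginary part first).

Radius of convergence at 0: 1/5.
At 1/5: an algebraic (square-root) branch point.
At 10: a logarithmic branch point.


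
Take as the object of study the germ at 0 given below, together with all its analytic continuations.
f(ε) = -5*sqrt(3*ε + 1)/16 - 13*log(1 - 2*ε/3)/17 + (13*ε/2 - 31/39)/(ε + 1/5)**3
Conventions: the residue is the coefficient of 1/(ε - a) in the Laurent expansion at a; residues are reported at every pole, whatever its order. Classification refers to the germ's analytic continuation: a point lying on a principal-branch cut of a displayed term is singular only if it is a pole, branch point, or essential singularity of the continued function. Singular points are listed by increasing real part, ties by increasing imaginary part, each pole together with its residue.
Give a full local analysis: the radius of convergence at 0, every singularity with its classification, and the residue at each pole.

Radius of convergence at 0: 1/5.
At -1/3: an algebraic (square-root) branch point.
At -1/5: a pole of order 3; residue 0.
At 3/2: a logarithmic branch point.

Denominator factor (ε + 1/5)^3: pole of order 3 at -1/5, modulus 1/5.
Branch term (-5/16)*sqrt(1 - ε/(-1/3)): its argument vanishes at ε = -1/3, a square-root branch point, modulus 1/3.
Branch term (-13/17)*log(1 - ε/(3/2)): its argument vanishes at ε = 3/2, a logarithmic branch point, modulus 3/2.
The radius of convergence is the smallest modulus among the singular points: 1/5.
The branch terms are analytic at -1/5 and contribute nothing to the residue; only the rational part matters.
At the order-3 pole -1/5 set g(ε) = (ε - (-1/5))^3*(rational part) = 13*ε/2 - 31/39.
Order-3 pole: residue = g''(a)/2; g''(-1/5) = 0, so the residue is 0.
List the singular points by increasing real part (a conjugate pair: the negative imaginary part first).


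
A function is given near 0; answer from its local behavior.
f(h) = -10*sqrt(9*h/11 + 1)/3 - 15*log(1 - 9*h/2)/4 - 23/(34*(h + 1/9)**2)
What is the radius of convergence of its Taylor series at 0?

Denominator factor (h + 1/9)^2: pole of order 2 at -1/9, modulus 1/9.
Branch term (-15/4)*log(1 - h/(2/9)): its argument vanishes at h = 2/9, a logarithmic branch point, modulus 2/9.
Branch term (-10/3)*sqrt(1 - h/(-11/9)): its argument vanishes at h = -11/9, a square-root branch point, modulus 11/9.
The radius of convergence is the smallest modulus among the singular points: 1/9.

The radius of convergence is 1/9.


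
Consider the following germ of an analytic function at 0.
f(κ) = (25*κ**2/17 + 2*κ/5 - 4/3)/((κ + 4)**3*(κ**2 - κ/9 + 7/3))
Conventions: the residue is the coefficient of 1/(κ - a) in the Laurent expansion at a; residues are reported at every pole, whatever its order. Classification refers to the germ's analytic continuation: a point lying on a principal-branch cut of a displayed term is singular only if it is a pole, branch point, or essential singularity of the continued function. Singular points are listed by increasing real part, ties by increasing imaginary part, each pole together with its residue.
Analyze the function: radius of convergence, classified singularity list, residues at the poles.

Radius of convergence at 0: (1/3)*sqrt(21).
At -4: a pole of order 3; residue -232737/6311981.
At (1/18) - ((1/18)*sqrt(755))*i: a pole of order 1; residue (232737/12623962) - ((10280073/47655456550)*sqrt(755))*i.
At (1/18) + ((1/18)*sqrt(755))*i: a pole of order 1; residue (232737/12623962) + ((10280073/47655456550)*sqrt(755))*i.

Denominator factor (κ**2 - κ/9 + 7/3): discriminant -755/81, complex-conjugate roots (1/18) + ((1/18)*sqrt(755))*i and (1/18) - ((1/18)*sqrt(755))*i; poles of order 1, moduli (1/3)*sqrt(21) and (1/3)*sqrt(21).
Denominator factor (κ + 4)^3: pole of order 3 at -4, modulus 4.
The radius of convergence is the smallest modulus among the singular points: (1/3)*sqrt(21).
At the order-3 pole -4 set g(κ) = (κ - (-4))^3*f(κ) = (25*κ**2/17 + 2*κ/5 - 4/3)/(κ**2 - κ/9 + 7/3).
Order-3 pole: residue = g''(a)/2; g''(-4) = -465474/6311981, so the residue is -232737/6311981.
The factor κ**2 - κ/9 + 7/3 splits as (κ - a)(κ - a') with a = (1/18) - ((1/18)*sqrt(755))*i, a' = (1/18) + ((1/18)*sqrt(755))*i. At the order-1 pole a set g(κ) = (κ - a)*f(κ) = [(25*κ**2/17 + 2*κ/5 - 4/3)/(κ + 4)**3] / (κ - a').
Simple pole: residue = g(a) at a = (1/18) - ((1/18)*sqrt(755))*i, which is (232737/12623962) - ((10280073/47655456550)*sqrt(755))*i.
The factor κ**2 - κ/9 + 7/3 splits as (κ - a)(κ - a') with a = (1/18) + ((1/18)*sqrt(755))*i, a' = (1/18) - ((1/18)*sqrt(755))*i. At the order-1 pole a set g(κ) = (κ - a)*f(κ) = [(25*κ**2/17 + 2*κ/5 - 4/3)/(κ + 4)**3] / (κ - a').
Simple pole: residue = g(a) at a = (1/18) + ((1/18)*sqrt(755))*i, which is (232737/12623962) + ((10280073/47655456550)*sqrt(755))*i.
List the singular points by increasing real part (a conjugate pair: the negative imaginary part first).


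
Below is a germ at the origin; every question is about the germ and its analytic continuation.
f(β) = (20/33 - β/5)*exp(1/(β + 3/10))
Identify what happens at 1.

There is no denominator, hence no pole anywhere.
The essential point of exp(1/(β - (-3/10))) is -3/10, not 1.
So the germ continues analytically to 1.

The point is a regular point.


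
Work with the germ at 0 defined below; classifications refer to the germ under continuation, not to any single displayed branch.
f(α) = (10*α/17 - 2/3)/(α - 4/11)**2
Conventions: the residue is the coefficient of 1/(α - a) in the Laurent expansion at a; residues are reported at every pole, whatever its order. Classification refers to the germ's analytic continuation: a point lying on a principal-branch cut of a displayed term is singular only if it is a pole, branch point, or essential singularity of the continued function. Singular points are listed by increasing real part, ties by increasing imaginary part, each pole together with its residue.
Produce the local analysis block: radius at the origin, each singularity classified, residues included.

Denominator factor (α - 4/11)^2: pole of order 2 at 4/11, modulus 4/11.
The radius of convergence is the smallest modulus among the singular points: 4/11.
At the order-2 pole 4/11 set g(α) = (α - (4/11))^2*f(α) = 10*α/17 - 2/3.
Order-2 pole: residue = g'(a); g'(4/11) = 10/17, so the residue is 10/17.

Radius of convergence at 0: 4/11.
At 4/11: a pole of order 2; residue 10/17.
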